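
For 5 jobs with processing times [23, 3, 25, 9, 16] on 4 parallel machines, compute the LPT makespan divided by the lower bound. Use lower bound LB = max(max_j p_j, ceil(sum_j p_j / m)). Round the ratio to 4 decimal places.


LPT order: [25, 23, 16, 9, 3]
Machine loads after assignment: [25, 23, 16, 12]
LPT makespan = 25
Lower bound = max(max_job, ceil(total/4)) = max(25, 19) = 25
Ratio = 25 / 25 = 1.0

1.0


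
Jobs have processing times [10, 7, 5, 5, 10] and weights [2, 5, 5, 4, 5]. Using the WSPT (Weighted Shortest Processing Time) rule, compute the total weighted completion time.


Compute p/w ratios and sort ascending (WSPT): [(5, 5), (5, 4), (7, 5), (10, 5), (10, 2)]
Compute weighted completion times:
  Job (p=5,w=5): C=5, w*C=5*5=25
  Job (p=5,w=4): C=10, w*C=4*10=40
  Job (p=7,w=5): C=17, w*C=5*17=85
  Job (p=10,w=5): C=27, w*C=5*27=135
  Job (p=10,w=2): C=37, w*C=2*37=74
Total weighted completion time = 359

359


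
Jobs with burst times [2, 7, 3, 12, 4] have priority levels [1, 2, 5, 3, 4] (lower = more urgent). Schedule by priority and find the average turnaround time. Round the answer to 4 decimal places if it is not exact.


Sort by priority (ascending = highest first):
Order: [(1, 2), (2, 7), (3, 12), (4, 4), (5, 3)]
Completion times:
  Priority 1, burst=2, C=2
  Priority 2, burst=7, C=9
  Priority 3, burst=12, C=21
  Priority 4, burst=4, C=25
  Priority 5, burst=3, C=28
Average turnaround = 85/5 = 17.0

17.0


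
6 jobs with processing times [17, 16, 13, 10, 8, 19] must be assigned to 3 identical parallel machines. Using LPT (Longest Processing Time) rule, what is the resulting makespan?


Sort jobs in decreasing order (LPT): [19, 17, 16, 13, 10, 8]
Assign each job to the least loaded machine:
  Machine 1: jobs [19, 8], load = 27
  Machine 2: jobs [17, 10], load = 27
  Machine 3: jobs [16, 13], load = 29
Makespan = max load = 29

29


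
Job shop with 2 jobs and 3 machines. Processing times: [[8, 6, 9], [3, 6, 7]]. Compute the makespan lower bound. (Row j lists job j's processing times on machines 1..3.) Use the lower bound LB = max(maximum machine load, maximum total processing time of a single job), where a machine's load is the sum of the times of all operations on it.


Machine loads:
  Machine 1: 8 + 3 = 11
  Machine 2: 6 + 6 = 12
  Machine 3: 9 + 7 = 16
Max machine load = 16
Job totals:
  Job 1: 23
  Job 2: 16
Max job total = 23
Lower bound = max(16, 23) = 23

23


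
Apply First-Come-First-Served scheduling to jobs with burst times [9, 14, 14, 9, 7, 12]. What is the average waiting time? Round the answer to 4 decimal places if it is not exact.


FCFS order (as given): [9, 14, 14, 9, 7, 12]
Waiting times:
  Job 1: wait = 0
  Job 2: wait = 9
  Job 3: wait = 23
  Job 4: wait = 37
  Job 5: wait = 46
  Job 6: wait = 53
Sum of waiting times = 168
Average waiting time = 168/6 = 28.0

28.0


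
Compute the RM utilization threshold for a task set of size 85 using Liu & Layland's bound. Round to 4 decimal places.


Compute 2^(1/85) = 1.0081880126
Subtract 1: 1.0081880126 - 1 = 0.0081880126
Multiply by n: 85 * 0.0081880126 = 0.6959810710
Round to 4 dp: 0.6960

0.6960


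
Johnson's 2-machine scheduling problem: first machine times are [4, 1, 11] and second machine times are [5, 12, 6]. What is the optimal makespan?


Apply Johnson's rule:
  Group 1 (a <= b): [(2, 1, 12), (1, 4, 5)]
  Group 2 (a > b): [(3, 11, 6)]
Optimal job order: [2, 1, 3]
Schedule:
  Job 2: M1 done at 1, M2 done at 13
  Job 1: M1 done at 5, M2 done at 18
  Job 3: M1 done at 16, M2 done at 24
Makespan = 24

24


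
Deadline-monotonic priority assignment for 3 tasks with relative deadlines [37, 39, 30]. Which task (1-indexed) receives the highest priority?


Sort tasks by relative deadline (ascending):
  Task 3: deadline = 30
  Task 1: deadline = 37
  Task 2: deadline = 39
Priority order (highest first): [3, 1, 2]
Highest priority task = 3

3


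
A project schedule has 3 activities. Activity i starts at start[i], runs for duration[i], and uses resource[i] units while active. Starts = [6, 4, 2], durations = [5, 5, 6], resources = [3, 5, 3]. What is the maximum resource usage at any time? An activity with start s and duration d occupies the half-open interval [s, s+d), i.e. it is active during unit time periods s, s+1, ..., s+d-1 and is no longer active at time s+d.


Each activity i is active on [start_i, start_i + duration_i).
Compute total resource usage per time slot:
  t=0: active resources = [], total = 0
  t=1: active resources = [], total = 0
  t=2: active resources = [3], total = 3
  t=3: active resources = [3], total = 3
  t=4: active resources = [5, 3], total = 8
  t=5: active resources = [5, 3], total = 8
  t=6: active resources = [3, 5, 3], total = 11
  t=7: active resources = [3, 5, 3], total = 11
  t=8: active resources = [3, 5], total = 8
  t=9: active resources = [3], total = 3
  t=10: active resources = [3], total = 3
Peak resource demand = 11

11


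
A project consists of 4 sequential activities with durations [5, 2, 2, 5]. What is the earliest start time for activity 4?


Activity 4 starts after activities 1 through 3 complete.
Predecessor durations: [5, 2, 2]
ES = 5 + 2 + 2 = 9

9


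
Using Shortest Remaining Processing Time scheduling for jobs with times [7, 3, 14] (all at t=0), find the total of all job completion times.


Since all jobs arrive at t=0, SRPT equals SPT ordering.
SPT order: [3, 7, 14]
Completion times:
  Job 1: p=3, C=3
  Job 2: p=7, C=10
  Job 3: p=14, C=24
Total completion time = 3 + 10 + 24 = 37

37


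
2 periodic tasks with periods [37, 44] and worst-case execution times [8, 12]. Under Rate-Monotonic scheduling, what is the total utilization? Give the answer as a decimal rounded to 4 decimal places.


Compute individual utilizations (exact fractions):
  Task 1: C/T = 8/37 (approx. 0.2162)
  Task 2: C/T = 12/44 = 3/11 (approx. 0.2727)
Total utilization U = 8/37 + 3/11 = 199/407
Rounded to 4 decimal places: U = 0.4889
RM (Liu & Layland) bound for 2 tasks = 0.828427; compare with U = 199/407 (approx. 0.488943)
U <= bound, so schedulable by RM sufficient condition.

0.4889


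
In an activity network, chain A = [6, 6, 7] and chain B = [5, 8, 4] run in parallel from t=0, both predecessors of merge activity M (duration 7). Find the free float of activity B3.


ES(B3) = sum of predecessors on chain B = 13
EF(B3) = ES + duration = 13 + 4 = 17
Successor of B3 is M. ES(M) = max(sum(A), sum(B)) = max(19, 17) = 19
Free float = ES(successor) - EF(current) = 19 - 17 = 2

2


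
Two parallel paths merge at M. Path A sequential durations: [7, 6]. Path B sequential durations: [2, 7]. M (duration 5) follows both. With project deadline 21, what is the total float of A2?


Forward pass: ES(A2) = sum of predecessors on chain A = 7
EF = ES + duration = 7 + 6 = 13
Backward pass: LF(M) = deadline = 21; LS(M) = 21 - 5 = 16
LF(A2) = LS(M) - sum(successors on chain A) = 16 - 0 = 16
LS = LF - duration = 16 - 6 = 10
Total float = LS - ES = 10 - 7 = 3

3


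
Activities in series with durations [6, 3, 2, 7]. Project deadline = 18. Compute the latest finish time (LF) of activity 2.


LF(activity 2) = deadline - sum of successor durations
Successors: activities 3 through 4 with durations [2, 7]
Sum of successor durations = 9
LF = 18 - 9 = 9

9


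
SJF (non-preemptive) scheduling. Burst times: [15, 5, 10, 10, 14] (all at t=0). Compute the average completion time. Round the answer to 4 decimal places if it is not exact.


SJF order (ascending): [5, 10, 10, 14, 15]
Completion times:
  Job 1: burst=5, C=5
  Job 2: burst=10, C=15
  Job 3: burst=10, C=25
  Job 4: burst=14, C=39
  Job 5: burst=15, C=54
Average completion = 138/5 = 27.6

27.6


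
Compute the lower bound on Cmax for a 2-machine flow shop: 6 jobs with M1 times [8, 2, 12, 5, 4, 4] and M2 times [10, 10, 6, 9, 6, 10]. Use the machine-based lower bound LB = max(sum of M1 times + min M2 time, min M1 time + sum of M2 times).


LB1 = sum(M1 times) + min(M2 times) = 35 + 6 = 41
LB2 = min(M1 times) + sum(M2 times) = 2 + 51 = 53
Lower bound = max(LB1, LB2) = max(41, 53) = 53

53


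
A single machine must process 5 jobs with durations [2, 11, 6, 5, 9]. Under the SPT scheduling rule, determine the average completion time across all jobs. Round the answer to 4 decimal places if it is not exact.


Sort jobs by processing time (SPT order): [2, 5, 6, 9, 11]
Compute completion times sequentially:
  Job 1: processing = 2, completes at 2
  Job 2: processing = 5, completes at 7
  Job 3: processing = 6, completes at 13
  Job 4: processing = 9, completes at 22
  Job 5: processing = 11, completes at 33
Sum of completion times = 77
Average completion time = 77/5 = 15.4

15.4


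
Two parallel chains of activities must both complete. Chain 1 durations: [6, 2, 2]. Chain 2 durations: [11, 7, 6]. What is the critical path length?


Path A total = 6 + 2 + 2 = 10
Path B total = 11 + 7 + 6 = 24
Critical path = longest path = max(10, 24) = 24

24


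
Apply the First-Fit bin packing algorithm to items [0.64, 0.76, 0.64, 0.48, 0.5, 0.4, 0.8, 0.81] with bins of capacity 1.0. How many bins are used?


Place items sequentially using First-Fit:
  Item 0.64 -> new Bin 1
  Item 0.76 -> new Bin 2
  Item 0.64 -> new Bin 3
  Item 0.48 -> new Bin 4
  Item 0.5 -> Bin 4 (now 0.98)
  Item 0.4 -> new Bin 5
  Item 0.8 -> new Bin 6
  Item 0.81 -> new Bin 7
Total bins used = 7

7


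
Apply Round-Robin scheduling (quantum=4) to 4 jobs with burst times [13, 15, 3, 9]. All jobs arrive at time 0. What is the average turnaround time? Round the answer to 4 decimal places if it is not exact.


Time quantum = 4
Execution trace:
  J1 runs 4 units, time = 4
  J2 runs 4 units, time = 8
  J3 runs 3 units, time = 11
  J4 runs 4 units, time = 15
  J1 runs 4 units, time = 19
  J2 runs 4 units, time = 23
  J4 runs 4 units, time = 27
  J1 runs 4 units, time = 31
  J2 runs 4 units, time = 35
  J4 runs 1 units, time = 36
  J1 runs 1 units, time = 37
  J2 runs 3 units, time = 40
Finish times: [37, 40, 11, 36]
Average turnaround = 124/4 = 31.0

31.0


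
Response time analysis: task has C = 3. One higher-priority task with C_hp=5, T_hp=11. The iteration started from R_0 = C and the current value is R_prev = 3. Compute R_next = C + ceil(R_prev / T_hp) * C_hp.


R_next = C + ceil(R_prev / T_hp) * C_hp
ceil(3 / 11) = ceil(0.2727) = 1
Interference = 1 * 5 = 5
R_next = 3 + 5 = 8

8


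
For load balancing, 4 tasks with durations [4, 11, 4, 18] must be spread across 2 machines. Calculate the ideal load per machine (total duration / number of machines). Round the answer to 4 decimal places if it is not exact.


Total processing time = 4 + 11 + 4 + 18 = 37
Number of machines = 2
Ideal balanced load = 37 / 2 = 18.5

18.5


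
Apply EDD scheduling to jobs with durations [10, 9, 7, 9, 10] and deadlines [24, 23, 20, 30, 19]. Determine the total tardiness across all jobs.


Sort by due date (EDD order): [(10, 19), (7, 20), (9, 23), (10, 24), (9, 30)]
Compute completion times and tardiness:
  Job 1: p=10, d=19, C=10, tardiness=max(0,10-19)=0
  Job 2: p=7, d=20, C=17, tardiness=max(0,17-20)=0
  Job 3: p=9, d=23, C=26, tardiness=max(0,26-23)=3
  Job 4: p=10, d=24, C=36, tardiness=max(0,36-24)=12
  Job 5: p=9, d=30, C=45, tardiness=max(0,45-30)=15
Total tardiness = 30

30


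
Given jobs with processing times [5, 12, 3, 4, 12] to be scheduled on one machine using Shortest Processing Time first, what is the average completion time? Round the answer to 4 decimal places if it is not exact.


Sort jobs by processing time (SPT order): [3, 4, 5, 12, 12]
Compute completion times sequentially:
  Job 1: processing = 3, completes at 3
  Job 2: processing = 4, completes at 7
  Job 3: processing = 5, completes at 12
  Job 4: processing = 12, completes at 24
  Job 5: processing = 12, completes at 36
Sum of completion times = 82
Average completion time = 82/5 = 16.4

16.4


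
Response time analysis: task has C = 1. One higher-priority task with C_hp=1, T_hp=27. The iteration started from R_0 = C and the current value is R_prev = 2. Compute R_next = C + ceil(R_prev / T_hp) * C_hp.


R_next = C + ceil(R_prev / T_hp) * C_hp
ceil(2 / 27) = ceil(0.0741) = 1
Interference = 1 * 1 = 1
R_next = 1 + 1 = 2
R_next = R_prev, so the iteration has converged (response time = 2).

2


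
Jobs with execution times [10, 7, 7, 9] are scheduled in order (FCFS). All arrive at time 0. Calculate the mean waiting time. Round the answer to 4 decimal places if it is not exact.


FCFS order (as given): [10, 7, 7, 9]
Waiting times:
  Job 1: wait = 0
  Job 2: wait = 10
  Job 3: wait = 17
  Job 4: wait = 24
Sum of waiting times = 51
Average waiting time = 51/4 = 12.75

12.75


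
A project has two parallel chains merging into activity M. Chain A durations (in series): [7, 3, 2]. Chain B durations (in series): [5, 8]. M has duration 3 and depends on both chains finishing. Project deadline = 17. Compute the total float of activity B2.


Forward pass: ES(B2) = sum of predecessors on chain B = 5
EF = ES + duration = 5 + 8 = 13
Backward pass: LF(M) = deadline = 17; LS(M) = 17 - 3 = 14
LF(B2) = LS(M) - sum(successors on chain B) = 14 - 0 = 14
LS = LF - duration = 14 - 8 = 6
Total float = LS - ES = 6 - 5 = 1

1


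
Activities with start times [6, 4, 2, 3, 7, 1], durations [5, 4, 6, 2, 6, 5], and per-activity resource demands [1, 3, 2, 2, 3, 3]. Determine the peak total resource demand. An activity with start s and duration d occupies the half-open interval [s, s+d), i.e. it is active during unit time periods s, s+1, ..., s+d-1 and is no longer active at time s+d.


Each activity i is active on [start_i, start_i + duration_i).
Compute total resource usage per time slot:
  t=0: active resources = [], total = 0
  t=1: active resources = [3], total = 3
  t=2: active resources = [2, 3], total = 5
  t=3: active resources = [2, 2, 3], total = 7
  t=4: active resources = [3, 2, 2, 3], total = 10
  t=5: active resources = [3, 2, 3], total = 8
  t=6: active resources = [1, 3, 2], total = 6
  t=7: active resources = [1, 3, 2, 3], total = 9
  t=8: active resources = [1, 3], total = 4
  t=9: active resources = [1, 3], total = 4
  t=10: active resources = [1, 3], total = 4
  t=11: active resources = [3], total = 3
  t=12: active resources = [3], total = 3
Peak resource demand = 10

10


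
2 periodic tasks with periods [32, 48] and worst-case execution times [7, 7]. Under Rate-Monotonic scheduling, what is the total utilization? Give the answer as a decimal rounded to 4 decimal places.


Compute individual utilizations (exact fractions):
  Task 1: C/T = 7/32 (approx. 0.2188)
  Task 2: C/T = 7/48 (approx. 0.1458)
Total utilization U = 7/32 + 7/48 = 35/96
Rounded to 4 decimal places: U = 0.3646
RM (Liu & Layland) bound for 2 tasks = 0.828427; compare with U = 35/96 (approx. 0.364583)
U <= bound, so schedulable by RM sufficient condition.

0.3646


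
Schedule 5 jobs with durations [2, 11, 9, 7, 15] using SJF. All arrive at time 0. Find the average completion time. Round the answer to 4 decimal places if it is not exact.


SJF order (ascending): [2, 7, 9, 11, 15]
Completion times:
  Job 1: burst=2, C=2
  Job 2: burst=7, C=9
  Job 3: burst=9, C=18
  Job 4: burst=11, C=29
  Job 5: burst=15, C=44
Average completion = 102/5 = 20.4

20.4


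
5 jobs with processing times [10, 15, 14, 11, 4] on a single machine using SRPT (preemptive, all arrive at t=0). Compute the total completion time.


Since all jobs arrive at t=0, SRPT equals SPT ordering.
SPT order: [4, 10, 11, 14, 15]
Completion times:
  Job 1: p=4, C=4
  Job 2: p=10, C=14
  Job 3: p=11, C=25
  Job 4: p=14, C=39
  Job 5: p=15, C=54
Total completion time = 4 + 14 + 25 + 39 + 54 = 136

136


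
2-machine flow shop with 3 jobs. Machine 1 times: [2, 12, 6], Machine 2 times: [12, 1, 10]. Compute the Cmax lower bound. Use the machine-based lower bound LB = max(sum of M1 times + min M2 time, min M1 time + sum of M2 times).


LB1 = sum(M1 times) + min(M2 times) = 20 + 1 = 21
LB2 = min(M1 times) + sum(M2 times) = 2 + 23 = 25
Lower bound = max(LB1, LB2) = max(21, 25) = 25

25


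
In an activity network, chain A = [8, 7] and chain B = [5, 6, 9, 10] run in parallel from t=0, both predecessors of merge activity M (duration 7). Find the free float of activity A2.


ES(A2) = sum of predecessors on chain A = 8
EF(A2) = ES + duration = 8 + 7 = 15
Successor of A2 is M. ES(M) = max(sum(A), sum(B)) = max(15, 30) = 30
Free float = ES(successor) - EF(current) = 30 - 15 = 15

15


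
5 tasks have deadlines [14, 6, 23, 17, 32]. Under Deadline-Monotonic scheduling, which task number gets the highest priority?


Sort tasks by relative deadline (ascending):
  Task 2: deadline = 6
  Task 1: deadline = 14
  Task 4: deadline = 17
  Task 3: deadline = 23
  Task 5: deadline = 32
Priority order (highest first): [2, 1, 4, 3, 5]
Highest priority task = 2

2


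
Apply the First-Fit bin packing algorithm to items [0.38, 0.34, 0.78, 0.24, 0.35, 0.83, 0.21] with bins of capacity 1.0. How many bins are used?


Place items sequentially using First-Fit:
  Item 0.38 -> new Bin 1
  Item 0.34 -> Bin 1 (now 0.72)
  Item 0.78 -> new Bin 2
  Item 0.24 -> Bin 1 (now 0.96)
  Item 0.35 -> new Bin 3
  Item 0.83 -> new Bin 4
  Item 0.21 -> Bin 2 (now 0.99)
Total bins used = 4

4


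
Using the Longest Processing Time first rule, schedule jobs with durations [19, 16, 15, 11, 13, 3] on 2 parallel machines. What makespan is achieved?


Sort jobs in decreasing order (LPT): [19, 16, 15, 13, 11, 3]
Assign each job to the least loaded machine:
  Machine 1: jobs [19, 13, 3], load = 35
  Machine 2: jobs [16, 15, 11], load = 42
Makespan = max load = 42

42


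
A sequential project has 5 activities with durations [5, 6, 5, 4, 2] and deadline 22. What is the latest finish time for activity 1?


LF(activity 1) = deadline - sum of successor durations
Successors: activities 2 through 5 with durations [6, 5, 4, 2]
Sum of successor durations = 17
LF = 22 - 17 = 5

5


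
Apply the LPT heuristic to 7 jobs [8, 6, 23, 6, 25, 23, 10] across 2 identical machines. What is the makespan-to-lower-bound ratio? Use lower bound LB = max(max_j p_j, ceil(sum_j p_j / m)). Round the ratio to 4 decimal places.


LPT order: [25, 23, 23, 10, 8, 6, 6]
Machine loads after assignment: [49, 52]
LPT makespan = 52
Lower bound = max(max_job, ceil(total/2)) = max(25, 51) = 51
Ratio = 52 / 51 = 1.0196

1.0196


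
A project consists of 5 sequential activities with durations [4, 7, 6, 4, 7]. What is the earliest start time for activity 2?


Activity 2 starts after activities 1 through 1 complete.
Predecessor durations: [4]
ES = 4 = 4

4


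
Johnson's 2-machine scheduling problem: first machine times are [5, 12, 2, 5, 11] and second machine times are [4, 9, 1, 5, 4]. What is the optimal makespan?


Apply Johnson's rule:
  Group 1 (a <= b): [(4, 5, 5)]
  Group 2 (a > b): [(2, 12, 9), (1, 5, 4), (5, 11, 4), (3, 2, 1)]
Optimal job order: [4, 2, 1, 5, 3]
Schedule:
  Job 4: M1 done at 5, M2 done at 10
  Job 2: M1 done at 17, M2 done at 26
  Job 1: M1 done at 22, M2 done at 30
  Job 5: M1 done at 33, M2 done at 37
  Job 3: M1 done at 35, M2 done at 38
Makespan = 38

38


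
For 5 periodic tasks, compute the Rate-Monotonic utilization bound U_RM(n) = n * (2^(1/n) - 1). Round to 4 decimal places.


Compute 2^(1/5) = 1.1486983550
Subtract 1: 1.1486983550 - 1 = 0.1486983550
Multiply by n: 5 * 0.1486983550 = 0.7434917750
Round to 4 dp: 0.7435

0.7435


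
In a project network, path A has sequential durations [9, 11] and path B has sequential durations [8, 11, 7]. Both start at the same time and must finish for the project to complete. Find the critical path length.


Path A total = 9 + 11 = 20
Path B total = 8 + 11 + 7 = 26
Critical path = longest path = max(20, 26) = 26

26


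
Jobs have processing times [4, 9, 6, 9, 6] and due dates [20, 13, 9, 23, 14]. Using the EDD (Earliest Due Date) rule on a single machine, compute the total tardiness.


Sort by due date (EDD order): [(6, 9), (9, 13), (6, 14), (4, 20), (9, 23)]
Compute completion times and tardiness:
  Job 1: p=6, d=9, C=6, tardiness=max(0,6-9)=0
  Job 2: p=9, d=13, C=15, tardiness=max(0,15-13)=2
  Job 3: p=6, d=14, C=21, tardiness=max(0,21-14)=7
  Job 4: p=4, d=20, C=25, tardiness=max(0,25-20)=5
  Job 5: p=9, d=23, C=34, tardiness=max(0,34-23)=11
Total tardiness = 25

25


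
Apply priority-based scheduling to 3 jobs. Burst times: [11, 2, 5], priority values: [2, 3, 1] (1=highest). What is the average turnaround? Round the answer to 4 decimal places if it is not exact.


Sort by priority (ascending = highest first):
Order: [(1, 5), (2, 11), (3, 2)]
Completion times:
  Priority 1, burst=5, C=5
  Priority 2, burst=11, C=16
  Priority 3, burst=2, C=18
Average turnaround = 39/3 = 13.0

13.0


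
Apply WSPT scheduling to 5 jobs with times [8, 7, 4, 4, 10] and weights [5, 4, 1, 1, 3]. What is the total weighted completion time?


Compute p/w ratios and sort ascending (WSPT): [(8, 5), (7, 4), (10, 3), (4, 1), (4, 1)]
Compute weighted completion times:
  Job (p=8,w=5): C=8, w*C=5*8=40
  Job (p=7,w=4): C=15, w*C=4*15=60
  Job (p=10,w=3): C=25, w*C=3*25=75
  Job (p=4,w=1): C=29, w*C=1*29=29
  Job (p=4,w=1): C=33, w*C=1*33=33
Total weighted completion time = 237

237


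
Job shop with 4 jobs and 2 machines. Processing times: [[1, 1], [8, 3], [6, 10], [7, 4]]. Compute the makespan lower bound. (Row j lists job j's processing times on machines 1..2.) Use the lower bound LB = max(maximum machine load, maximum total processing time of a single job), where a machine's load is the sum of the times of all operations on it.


Machine loads:
  Machine 1: 1 + 8 + 6 + 7 = 22
  Machine 2: 1 + 3 + 10 + 4 = 18
Max machine load = 22
Job totals:
  Job 1: 2
  Job 2: 11
  Job 3: 16
  Job 4: 11
Max job total = 16
Lower bound = max(22, 16) = 22

22


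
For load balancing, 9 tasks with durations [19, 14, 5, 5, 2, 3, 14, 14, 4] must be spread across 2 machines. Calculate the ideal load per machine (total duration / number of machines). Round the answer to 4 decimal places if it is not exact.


Total processing time = 19 + 14 + 5 + 5 + 2 + 3 + 14 + 14 + 4 = 80
Number of machines = 2
Ideal balanced load = 80 / 2 = 40.0

40.0


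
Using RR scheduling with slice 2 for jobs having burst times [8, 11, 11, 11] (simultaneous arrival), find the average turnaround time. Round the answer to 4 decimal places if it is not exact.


Time quantum = 2
Execution trace:
  J1 runs 2 units, time = 2
  J2 runs 2 units, time = 4
  J3 runs 2 units, time = 6
  J4 runs 2 units, time = 8
  J1 runs 2 units, time = 10
  J2 runs 2 units, time = 12
  J3 runs 2 units, time = 14
  J4 runs 2 units, time = 16
  J1 runs 2 units, time = 18
  J2 runs 2 units, time = 20
  J3 runs 2 units, time = 22
  J4 runs 2 units, time = 24
  J1 runs 2 units, time = 26
  J2 runs 2 units, time = 28
  J3 runs 2 units, time = 30
  J4 runs 2 units, time = 32
  J2 runs 2 units, time = 34
  J3 runs 2 units, time = 36
  J4 runs 2 units, time = 38
  J2 runs 1 units, time = 39
  J3 runs 1 units, time = 40
  J4 runs 1 units, time = 41
Finish times: [26, 39, 40, 41]
Average turnaround = 146/4 = 36.5

36.5


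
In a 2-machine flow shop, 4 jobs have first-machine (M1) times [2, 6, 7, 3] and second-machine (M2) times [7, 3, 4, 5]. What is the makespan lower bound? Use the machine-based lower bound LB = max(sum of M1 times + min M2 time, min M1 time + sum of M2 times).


LB1 = sum(M1 times) + min(M2 times) = 18 + 3 = 21
LB2 = min(M1 times) + sum(M2 times) = 2 + 19 = 21
Lower bound = max(LB1, LB2) = max(21, 21) = 21

21


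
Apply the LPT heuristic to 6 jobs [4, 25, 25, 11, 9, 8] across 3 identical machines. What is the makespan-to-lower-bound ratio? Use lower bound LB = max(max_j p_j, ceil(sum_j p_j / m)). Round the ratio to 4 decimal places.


LPT order: [25, 25, 11, 9, 8, 4]
Machine loads after assignment: [29, 25, 28]
LPT makespan = 29
Lower bound = max(max_job, ceil(total/3)) = max(25, 28) = 28
Ratio = 29 / 28 = 1.0357

1.0357


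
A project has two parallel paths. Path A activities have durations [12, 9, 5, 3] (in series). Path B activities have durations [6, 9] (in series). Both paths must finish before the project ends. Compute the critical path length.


Path A total = 12 + 9 + 5 + 3 = 29
Path B total = 6 + 9 = 15
Critical path = longest path = max(29, 15) = 29

29


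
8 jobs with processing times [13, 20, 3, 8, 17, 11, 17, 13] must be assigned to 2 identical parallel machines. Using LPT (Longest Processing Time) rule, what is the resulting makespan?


Sort jobs in decreasing order (LPT): [20, 17, 17, 13, 13, 11, 8, 3]
Assign each job to the least loaded machine:
  Machine 1: jobs [20, 13, 13, 3], load = 49
  Machine 2: jobs [17, 17, 11, 8], load = 53
Makespan = max load = 53

53


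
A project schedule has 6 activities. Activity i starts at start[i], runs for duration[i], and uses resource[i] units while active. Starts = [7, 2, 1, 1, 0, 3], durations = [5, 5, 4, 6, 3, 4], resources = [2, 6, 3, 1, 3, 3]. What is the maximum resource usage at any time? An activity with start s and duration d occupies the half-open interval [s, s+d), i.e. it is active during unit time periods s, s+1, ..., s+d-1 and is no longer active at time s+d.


Each activity i is active on [start_i, start_i + duration_i).
Compute total resource usage per time slot:
  t=0: active resources = [3], total = 3
  t=1: active resources = [3, 1, 3], total = 7
  t=2: active resources = [6, 3, 1, 3], total = 13
  t=3: active resources = [6, 3, 1, 3], total = 13
  t=4: active resources = [6, 3, 1, 3], total = 13
  t=5: active resources = [6, 1, 3], total = 10
  t=6: active resources = [6, 1, 3], total = 10
  t=7: active resources = [2], total = 2
  t=8: active resources = [2], total = 2
  t=9: active resources = [2], total = 2
  t=10: active resources = [2], total = 2
  t=11: active resources = [2], total = 2
Peak resource demand = 13

13


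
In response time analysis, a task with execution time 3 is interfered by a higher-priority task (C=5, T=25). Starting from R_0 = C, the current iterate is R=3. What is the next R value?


R_next = C + ceil(R_prev / T_hp) * C_hp
ceil(3 / 25) = ceil(0.12) = 1
Interference = 1 * 5 = 5
R_next = 3 + 5 = 8

8


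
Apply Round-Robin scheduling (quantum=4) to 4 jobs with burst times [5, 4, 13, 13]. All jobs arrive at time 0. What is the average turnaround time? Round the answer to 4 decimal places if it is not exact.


Time quantum = 4
Execution trace:
  J1 runs 4 units, time = 4
  J2 runs 4 units, time = 8
  J3 runs 4 units, time = 12
  J4 runs 4 units, time = 16
  J1 runs 1 units, time = 17
  J3 runs 4 units, time = 21
  J4 runs 4 units, time = 25
  J3 runs 4 units, time = 29
  J4 runs 4 units, time = 33
  J3 runs 1 units, time = 34
  J4 runs 1 units, time = 35
Finish times: [17, 8, 34, 35]
Average turnaround = 94/4 = 23.5

23.5


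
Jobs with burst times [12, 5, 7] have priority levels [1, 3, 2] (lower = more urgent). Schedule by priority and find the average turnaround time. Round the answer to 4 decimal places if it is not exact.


Sort by priority (ascending = highest first):
Order: [(1, 12), (2, 7), (3, 5)]
Completion times:
  Priority 1, burst=12, C=12
  Priority 2, burst=7, C=19
  Priority 3, burst=5, C=24
Average turnaround = 55/3 = 18.3333

18.3333


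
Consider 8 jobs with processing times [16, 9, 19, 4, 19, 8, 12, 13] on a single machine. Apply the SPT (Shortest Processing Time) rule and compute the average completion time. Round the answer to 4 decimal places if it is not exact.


Sort jobs by processing time (SPT order): [4, 8, 9, 12, 13, 16, 19, 19]
Compute completion times sequentially:
  Job 1: processing = 4, completes at 4
  Job 2: processing = 8, completes at 12
  Job 3: processing = 9, completes at 21
  Job 4: processing = 12, completes at 33
  Job 5: processing = 13, completes at 46
  Job 6: processing = 16, completes at 62
  Job 7: processing = 19, completes at 81
  Job 8: processing = 19, completes at 100
Sum of completion times = 359
Average completion time = 359/8 = 44.875

44.875


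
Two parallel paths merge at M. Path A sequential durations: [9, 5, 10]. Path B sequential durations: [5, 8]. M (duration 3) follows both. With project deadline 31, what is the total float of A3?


Forward pass: ES(A3) = sum of predecessors on chain A = 14
EF = ES + duration = 14 + 10 = 24
Backward pass: LF(M) = deadline = 31; LS(M) = 31 - 3 = 28
LF(A3) = LS(M) - sum(successors on chain A) = 28 - 0 = 28
LS = LF - duration = 28 - 10 = 18
Total float = LS - ES = 18 - 14 = 4

4


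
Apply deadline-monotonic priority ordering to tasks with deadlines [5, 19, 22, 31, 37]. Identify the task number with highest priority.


Sort tasks by relative deadline (ascending):
  Task 1: deadline = 5
  Task 2: deadline = 19
  Task 3: deadline = 22
  Task 4: deadline = 31
  Task 5: deadline = 37
Priority order (highest first): [1, 2, 3, 4, 5]
Highest priority task = 1

1


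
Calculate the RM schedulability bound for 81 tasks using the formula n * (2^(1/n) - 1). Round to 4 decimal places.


Compute 2^(1/81) = 1.0085940916
Subtract 1: 1.0085940916 - 1 = 0.0085940916
Multiply by n: 81 * 0.0085940916 = 0.6961214196
Round to 4 dp: 0.6961

0.6961


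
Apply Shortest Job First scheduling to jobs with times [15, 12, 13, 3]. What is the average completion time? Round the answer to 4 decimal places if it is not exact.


SJF order (ascending): [3, 12, 13, 15]
Completion times:
  Job 1: burst=3, C=3
  Job 2: burst=12, C=15
  Job 3: burst=13, C=28
  Job 4: burst=15, C=43
Average completion = 89/4 = 22.25

22.25


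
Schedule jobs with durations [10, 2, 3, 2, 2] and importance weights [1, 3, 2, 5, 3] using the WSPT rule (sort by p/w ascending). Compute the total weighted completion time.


Compute p/w ratios and sort ascending (WSPT): [(2, 5), (2, 3), (2, 3), (3, 2), (10, 1)]
Compute weighted completion times:
  Job (p=2,w=5): C=2, w*C=5*2=10
  Job (p=2,w=3): C=4, w*C=3*4=12
  Job (p=2,w=3): C=6, w*C=3*6=18
  Job (p=3,w=2): C=9, w*C=2*9=18
  Job (p=10,w=1): C=19, w*C=1*19=19
Total weighted completion time = 77

77


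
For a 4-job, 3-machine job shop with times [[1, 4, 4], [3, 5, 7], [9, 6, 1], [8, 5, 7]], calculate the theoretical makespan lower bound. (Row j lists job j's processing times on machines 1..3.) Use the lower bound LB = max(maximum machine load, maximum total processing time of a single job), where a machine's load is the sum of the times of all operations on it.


Machine loads:
  Machine 1: 1 + 3 + 9 + 8 = 21
  Machine 2: 4 + 5 + 6 + 5 = 20
  Machine 3: 4 + 7 + 1 + 7 = 19
Max machine load = 21
Job totals:
  Job 1: 9
  Job 2: 15
  Job 3: 16
  Job 4: 20
Max job total = 20
Lower bound = max(21, 20) = 21

21


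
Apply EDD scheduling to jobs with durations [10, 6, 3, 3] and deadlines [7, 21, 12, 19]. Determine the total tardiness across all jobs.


Sort by due date (EDD order): [(10, 7), (3, 12), (3, 19), (6, 21)]
Compute completion times and tardiness:
  Job 1: p=10, d=7, C=10, tardiness=max(0,10-7)=3
  Job 2: p=3, d=12, C=13, tardiness=max(0,13-12)=1
  Job 3: p=3, d=19, C=16, tardiness=max(0,16-19)=0
  Job 4: p=6, d=21, C=22, tardiness=max(0,22-21)=1
Total tardiness = 5

5


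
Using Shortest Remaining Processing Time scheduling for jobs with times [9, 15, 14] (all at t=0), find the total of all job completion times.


Since all jobs arrive at t=0, SRPT equals SPT ordering.
SPT order: [9, 14, 15]
Completion times:
  Job 1: p=9, C=9
  Job 2: p=14, C=23
  Job 3: p=15, C=38
Total completion time = 9 + 23 + 38 = 70

70


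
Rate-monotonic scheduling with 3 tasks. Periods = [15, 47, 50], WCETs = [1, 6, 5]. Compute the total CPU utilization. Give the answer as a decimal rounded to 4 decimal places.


Compute individual utilizations (exact fractions):
  Task 1: C/T = 1/15 (approx. 0.0667)
  Task 2: C/T = 6/47 (approx. 0.1277)
  Task 3: C/T = 5/50 = 1/10 (approx. 0.1)
Total utilization U = 1/15 + 6/47 + 1/10 = 83/282
Rounded to 4 decimal places: U = 0.2943
RM (Liu & Layland) bound for 3 tasks = 0.779763; compare with U = 83/282 (approx. 0.294326)
U <= bound, so schedulable by RM sufficient condition.

0.2943


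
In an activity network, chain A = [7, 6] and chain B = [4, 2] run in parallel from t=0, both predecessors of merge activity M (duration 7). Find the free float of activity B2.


ES(B2) = sum of predecessors on chain B = 4
EF(B2) = ES + duration = 4 + 2 = 6
Successor of B2 is M. ES(M) = max(sum(A), sum(B)) = max(13, 6) = 13
Free float = ES(successor) - EF(current) = 13 - 6 = 7

7


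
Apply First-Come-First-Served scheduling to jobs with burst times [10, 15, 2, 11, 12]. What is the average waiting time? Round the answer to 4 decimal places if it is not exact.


FCFS order (as given): [10, 15, 2, 11, 12]
Waiting times:
  Job 1: wait = 0
  Job 2: wait = 10
  Job 3: wait = 25
  Job 4: wait = 27
  Job 5: wait = 38
Sum of waiting times = 100
Average waiting time = 100/5 = 20.0

20.0


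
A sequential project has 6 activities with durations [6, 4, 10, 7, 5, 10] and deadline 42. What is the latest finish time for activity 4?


LF(activity 4) = deadline - sum of successor durations
Successors: activities 5 through 6 with durations [5, 10]
Sum of successor durations = 15
LF = 42 - 15 = 27

27


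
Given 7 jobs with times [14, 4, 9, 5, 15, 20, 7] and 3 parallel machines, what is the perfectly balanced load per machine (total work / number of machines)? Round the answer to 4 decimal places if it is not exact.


Total processing time = 14 + 4 + 9 + 5 + 15 + 20 + 7 = 74
Number of machines = 3
Ideal balanced load = 74 / 3 = 24.6667

24.6667


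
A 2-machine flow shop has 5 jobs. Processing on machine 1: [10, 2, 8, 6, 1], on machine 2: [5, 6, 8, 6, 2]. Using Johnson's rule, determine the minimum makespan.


Apply Johnson's rule:
  Group 1 (a <= b): [(5, 1, 2), (2, 2, 6), (4, 6, 6), (3, 8, 8)]
  Group 2 (a > b): [(1, 10, 5)]
Optimal job order: [5, 2, 4, 3, 1]
Schedule:
  Job 5: M1 done at 1, M2 done at 3
  Job 2: M1 done at 3, M2 done at 9
  Job 4: M1 done at 9, M2 done at 15
  Job 3: M1 done at 17, M2 done at 25
  Job 1: M1 done at 27, M2 done at 32
Makespan = 32

32


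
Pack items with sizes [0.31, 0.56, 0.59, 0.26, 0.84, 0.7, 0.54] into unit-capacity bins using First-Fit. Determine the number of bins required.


Place items sequentially using First-Fit:
  Item 0.31 -> new Bin 1
  Item 0.56 -> Bin 1 (now 0.87)
  Item 0.59 -> new Bin 2
  Item 0.26 -> Bin 2 (now 0.85)
  Item 0.84 -> new Bin 3
  Item 0.7 -> new Bin 4
  Item 0.54 -> new Bin 5
Total bins used = 5

5


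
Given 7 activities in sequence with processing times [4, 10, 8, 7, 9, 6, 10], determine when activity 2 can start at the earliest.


Activity 2 starts after activities 1 through 1 complete.
Predecessor durations: [4]
ES = 4 = 4

4


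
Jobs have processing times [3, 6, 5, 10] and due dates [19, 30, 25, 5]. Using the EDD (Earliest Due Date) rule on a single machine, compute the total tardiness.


Sort by due date (EDD order): [(10, 5), (3, 19), (5, 25), (6, 30)]
Compute completion times and tardiness:
  Job 1: p=10, d=5, C=10, tardiness=max(0,10-5)=5
  Job 2: p=3, d=19, C=13, tardiness=max(0,13-19)=0
  Job 3: p=5, d=25, C=18, tardiness=max(0,18-25)=0
  Job 4: p=6, d=30, C=24, tardiness=max(0,24-30)=0
Total tardiness = 5

5


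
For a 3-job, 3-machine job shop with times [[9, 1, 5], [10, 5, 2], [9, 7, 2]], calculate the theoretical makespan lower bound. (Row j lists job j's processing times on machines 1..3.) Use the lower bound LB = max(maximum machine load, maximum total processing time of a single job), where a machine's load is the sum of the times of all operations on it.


Machine loads:
  Machine 1: 9 + 10 + 9 = 28
  Machine 2: 1 + 5 + 7 = 13
  Machine 3: 5 + 2 + 2 = 9
Max machine load = 28
Job totals:
  Job 1: 15
  Job 2: 17
  Job 3: 18
Max job total = 18
Lower bound = max(28, 18) = 28

28


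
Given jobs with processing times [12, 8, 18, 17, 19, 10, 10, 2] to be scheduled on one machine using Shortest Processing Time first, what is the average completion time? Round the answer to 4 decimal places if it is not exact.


Sort jobs by processing time (SPT order): [2, 8, 10, 10, 12, 17, 18, 19]
Compute completion times sequentially:
  Job 1: processing = 2, completes at 2
  Job 2: processing = 8, completes at 10
  Job 3: processing = 10, completes at 20
  Job 4: processing = 10, completes at 30
  Job 5: processing = 12, completes at 42
  Job 6: processing = 17, completes at 59
  Job 7: processing = 18, completes at 77
  Job 8: processing = 19, completes at 96
Sum of completion times = 336
Average completion time = 336/8 = 42.0

42.0


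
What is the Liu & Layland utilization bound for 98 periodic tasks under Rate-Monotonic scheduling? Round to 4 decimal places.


Compute 2^(1/98) = 1.0070980027
Subtract 1: 1.0070980027 - 1 = 0.0070980027
Multiply by n: 98 * 0.0070980027 = 0.6956042646
Round to 4 dp: 0.6956

0.6956


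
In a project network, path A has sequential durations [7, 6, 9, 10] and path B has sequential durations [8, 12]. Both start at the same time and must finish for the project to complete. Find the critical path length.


Path A total = 7 + 6 + 9 + 10 = 32
Path B total = 8 + 12 = 20
Critical path = longest path = max(32, 20) = 32

32


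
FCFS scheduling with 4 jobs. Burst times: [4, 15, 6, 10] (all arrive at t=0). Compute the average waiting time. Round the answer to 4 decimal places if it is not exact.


FCFS order (as given): [4, 15, 6, 10]
Waiting times:
  Job 1: wait = 0
  Job 2: wait = 4
  Job 3: wait = 19
  Job 4: wait = 25
Sum of waiting times = 48
Average waiting time = 48/4 = 12.0

12.0


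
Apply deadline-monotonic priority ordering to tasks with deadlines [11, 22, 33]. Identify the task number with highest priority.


Sort tasks by relative deadline (ascending):
  Task 1: deadline = 11
  Task 2: deadline = 22
  Task 3: deadline = 33
Priority order (highest first): [1, 2, 3]
Highest priority task = 1

1


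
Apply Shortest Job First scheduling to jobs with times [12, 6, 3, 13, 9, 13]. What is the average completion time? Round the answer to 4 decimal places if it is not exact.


SJF order (ascending): [3, 6, 9, 12, 13, 13]
Completion times:
  Job 1: burst=3, C=3
  Job 2: burst=6, C=9
  Job 3: burst=9, C=18
  Job 4: burst=12, C=30
  Job 5: burst=13, C=43
  Job 6: burst=13, C=56
Average completion = 159/6 = 26.5

26.5


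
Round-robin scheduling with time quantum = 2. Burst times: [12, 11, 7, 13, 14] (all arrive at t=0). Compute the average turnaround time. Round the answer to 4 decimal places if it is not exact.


Time quantum = 2
Execution trace:
  J1 runs 2 units, time = 2
  J2 runs 2 units, time = 4
  J3 runs 2 units, time = 6
  J4 runs 2 units, time = 8
  J5 runs 2 units, time = 10
  J1 runs 2 units, time = 12
  J2 runs 2 units, time = 14
  J3 runs 2 units, time = 16
  J4 runs 2 units, time = 18
  J5 runs 2 units, time = 20
  J1 runs 2 units, time = 22
  J2 runs 2 units, time = 24
  J3 runs 2 units, time = 26
  J4 runs 2 units, time = 28
  J5 runs 2 units, time = 30
  J1 runs 2 units, time = 32
  J2 runs 2 units, time = 34
  J3 runs 1 units, time = 35
  J4 runs 2 units, time = 37
  J5 runs 2 units, time = 39
  J1 runs 2 units, time = 41
  J2 runs 2 units, time = 43
  J4 runs 2 units, time = 45
  J5 runs 2 units, time = 47
  J1 runs 2 units, time = 49
  J2 runs 1 units, time = 50
  J4 runs 2 units, time = 52
  J5 runs 2 units, time = 54
  J4 runs 1 units, time = 55
  J5 runs 2 units, time = 57
Finish times: [49, 50, 35, 55, 57]
Average turnaround = 246/5 = 49.2

49.2


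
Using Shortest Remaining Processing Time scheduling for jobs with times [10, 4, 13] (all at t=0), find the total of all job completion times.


Since all jobs arrive at t=0, SRPT equals SPT ordering.
SPT order: [4, 10, 13]
Completion times:
  Job 1: p=4, C=4
  Job 2: p=10, C=14
  Job 3: p=13, C=27
Total completion time = 4 + 14 + 27 = 45

45


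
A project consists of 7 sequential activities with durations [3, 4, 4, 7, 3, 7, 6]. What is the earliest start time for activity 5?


Activity 5 starts after activities 1 through 4 complete.
Predecessor durations: [3, 4, 4, 7]
ES = 3 + 4 + 4 + 7 = 18

18
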